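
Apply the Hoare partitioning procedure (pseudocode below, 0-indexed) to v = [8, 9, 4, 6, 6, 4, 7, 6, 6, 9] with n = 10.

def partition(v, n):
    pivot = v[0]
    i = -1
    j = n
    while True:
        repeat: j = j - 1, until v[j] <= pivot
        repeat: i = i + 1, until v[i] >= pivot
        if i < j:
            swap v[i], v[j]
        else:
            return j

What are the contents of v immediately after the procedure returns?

pivot = v[0] = 8; i = -1, j = 10
j→8 (v[8]=6≤8), i→0 (v[0]=8≥8); i<j, swap → [6, 9, 4, 6, 6, 4, 7, 6, 8, 9]
j→7 (v[7]=6≤8), i→1 (v[1]=9≥8); i<j, swap → [6, 6, 4, 6, 6, 4, 7, 9, 8, 9]
j→6, i→7; i≥j, return j=6. v = [6, 6, 4, 6, 6, 4, 7, 9, 8, 9]

[6, 6, 4, 6, 6, 4, 7, 9, 8, 9]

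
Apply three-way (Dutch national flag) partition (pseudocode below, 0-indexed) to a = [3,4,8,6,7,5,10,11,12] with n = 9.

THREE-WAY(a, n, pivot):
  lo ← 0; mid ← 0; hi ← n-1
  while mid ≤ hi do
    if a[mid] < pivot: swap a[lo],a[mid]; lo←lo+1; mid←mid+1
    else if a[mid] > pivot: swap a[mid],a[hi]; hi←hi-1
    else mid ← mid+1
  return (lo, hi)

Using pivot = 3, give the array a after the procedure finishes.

pivot = 3; lo=0, mid=0, hi=8
a[mid]=3=3: mid=1
a[mid]=4>3: swap a[1],a[8]; hi=7 → [3,12,8,6,7,5,10,11,4]
a[mid]=12>3: swap a[1],a[7]; hi=6 → [3,11,8,6,7,5,10,12,4]
a[mid]=11>3: swap a[1],a[6]; hi=5 → [3,10,8,6,7,5,11,12,4]
a[mid]=10>3: swap a[1],a[5]; hi=4 → [3,5,8,6,7,10,11,12,4]
a[mid]=5>3: swap a[1],a[4]; hi=3 → [3,7,8,6,5,10,11,12,4]
a[mid]=7>3: swap a[1],a[3]; hi=2 → [3,6,8,7,5,10,11,12,4]
a[mid]=6>3: swap a[1],a[2]; hi=1 → [3,8,6,7,5,10,11,12,4]
a[mid]=8>3: swap a[1],a[1]; hi=0 → [3,8,6,7,5,10,11,12,4]
end: lo=0, hi=0; a = [3,8,6,7,5,10,11,12,4]

[3,8,6,7,5,10,11,12,4]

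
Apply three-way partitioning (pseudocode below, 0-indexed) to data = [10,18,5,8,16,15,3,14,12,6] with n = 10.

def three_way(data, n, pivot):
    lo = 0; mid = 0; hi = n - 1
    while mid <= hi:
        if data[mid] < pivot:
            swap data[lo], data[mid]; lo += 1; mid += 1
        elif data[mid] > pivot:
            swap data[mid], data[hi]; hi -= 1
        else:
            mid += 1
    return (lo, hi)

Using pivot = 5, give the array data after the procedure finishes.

[3,5,8,16,15,18,14,12,6,10]

pivot = 5; lo=0, mid=0, hi=9
data[mid]=10>5: swap data[0],data[9]; hi=8 → [6,18,5,8,16,15,3,14,12,10]
data[mid]=6>5: swap data[0],data[8]; hi=7 → [12,18,5,8,16,15,3,14,6,10]
data[mid]=12>5: swap data[0],data[7]; hi=6 → [14,18,5,8,16,15,3,12,6,10]
data[mid]=14>5: swap data[0],data[6]; hi=5 → [3,18,5,8,16,15,14,12,6,10]
data[mid]=3<5: swap data[0],data[0]; lo=1,mid=1 → [3,18,5,8,16,15,14,12,6,10]
data[mid]=18>5: swap data[1],data[5]; hi=4 → [3,15,5,8,16,18,14,12,6,10]
data[mid]=15>5: swap data[1],data[4]; hi=3 → [3,16,5,8,15,18,14,12,6,10]
data[mid]=16>5: swap data[1],data[3]; hi=2 → [3,8,5,16,15,18,14,12,6,10]
data[mid]=8>5: swap data[1],data[2]; hi=1 → [3,5,8,16,15,18,14,12,6,10]
data[mid]=5=5: mid=2
end: lo=1, hi=1; data = [3,5,8,16,15,18,14,12,6,10]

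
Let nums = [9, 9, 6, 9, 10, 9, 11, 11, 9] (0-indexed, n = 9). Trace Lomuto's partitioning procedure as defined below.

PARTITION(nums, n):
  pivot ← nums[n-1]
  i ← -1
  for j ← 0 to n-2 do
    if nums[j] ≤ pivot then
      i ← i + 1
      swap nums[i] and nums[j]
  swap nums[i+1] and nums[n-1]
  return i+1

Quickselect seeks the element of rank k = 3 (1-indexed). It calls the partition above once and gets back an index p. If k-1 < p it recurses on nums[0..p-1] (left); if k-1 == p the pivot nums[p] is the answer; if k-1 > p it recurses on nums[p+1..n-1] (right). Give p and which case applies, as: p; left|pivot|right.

pivot=9, i=-1
j=0: 9≤9, i=0, swap(0,0) ⇒ [9, 9, 6, 9, 10, 9, 11, 11, 9]
j=1: 9≤9, i=1, swap(1,1) ⇒ [9, 9, 6, 9, 10, 9, 11, 11, 9]
j=2: 6≤9, i=2, swap(2,2) ⇒ [9, 9, 6, 9, 10, 9, 11, 11, 9]
j=3: 9≤9, i=3, swap(3,3) ⇒ [9, 9, 6, 9, 10, 9, 11, 11, 9]
j=4: 10>9, skip
j=5: 9≤9, i=4, swap(4,5) ⇒ [9, 9, 6, 9, 9, 10, 11, 11, 9]
j=6: 11>9, skip
j=7: 11>9, skip
swap(5,8) ⇒ [9, 9, 6, 9, 9, 9, 11, 11, 10]; return 5
p = 5; k-1 = 2 < 5 ⇒ left

5; left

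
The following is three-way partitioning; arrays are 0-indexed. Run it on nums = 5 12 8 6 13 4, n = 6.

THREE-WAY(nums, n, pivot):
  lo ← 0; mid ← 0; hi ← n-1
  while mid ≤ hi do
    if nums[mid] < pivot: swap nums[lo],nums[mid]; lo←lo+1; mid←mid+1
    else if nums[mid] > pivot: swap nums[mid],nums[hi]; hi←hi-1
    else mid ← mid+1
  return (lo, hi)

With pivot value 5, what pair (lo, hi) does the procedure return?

(1, 1)

lo=0 mid=0 hi=5
5=5: mid=1
12>5: swap(1,5), hi=4 ⇒ 5 4 8 6 13 12
4<5: swap(0,1), lo=1 mid=2 ⇒ 4 5 8 6 13 12
8>5: swap(2,4), hi=3 ⇒ 4 5 13 6 8 12
13>5: swap(2,3), hi=2 ⇒ 4 5 6 13 8 12
6>5: swap(2,2), hi=1 ⇒ 4 5 6 13 8 12
done. lo=1 hi=1; nums=4 5 6 13 8 12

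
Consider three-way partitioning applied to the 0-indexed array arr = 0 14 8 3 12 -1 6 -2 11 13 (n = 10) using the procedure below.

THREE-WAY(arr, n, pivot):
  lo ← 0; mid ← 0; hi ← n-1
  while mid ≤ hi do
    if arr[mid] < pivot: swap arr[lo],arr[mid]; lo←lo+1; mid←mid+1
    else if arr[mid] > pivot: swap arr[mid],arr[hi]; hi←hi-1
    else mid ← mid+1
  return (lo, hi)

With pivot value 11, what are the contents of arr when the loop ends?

pivot = 11; lo=0, mid=0, hi=9
arr[mid]=0<11: swap arr[0],arr[0]; lo=1,mid=1 → 0 14 8 3 12 -1 6 -2 11 13
arr[mid]=14>11: swap arr[1],arr[9]; hi=8 → 0 13 8 3 12 -1 6 -2 11 14
arr[mid]=13>11: swap arr[1],arr[8]; hi=7 → 0 11 8 3 12 -1 6 -2 13 14
arr[mid]=11=11: mid=2
arr[mid]=8<11: swap arr[1],arr[2]; lo=2,mid=3 → 0 8 11 3 12 -1 6 -2 13 14
arr[mid]=3<11: swap arr[2],arr[3]; lo=3,mid=4 → 0 8 3 11 12 -1 6 -2 13 14
arr[mid]=12>11: swap arr[4],arr[7]; hi=6 → 0 8 3 11 -2 -1 6 12 13 14
arr[mid]=-2<11: swap arr[3],arr[4]; lo=4,mid=5 → 0 8 3 -2 11 -1 6 12 13 14
arr[mid]=-1<11: swap arr[4],arr[5]; lo=5,mid=6 → 0 8 3 -2 -1 11 6 12 13 14
arr[mid]=6<11: swap arr[5],arr[6]; lo=6,mid=7 → 0 8 3 -2 -1 6 11 12 13 14
end: lo=6, hi=6; arr = 0 8 3 -2 -1 6 11 12 13 14

0 8 3 -2 -1 6 11 12 13 14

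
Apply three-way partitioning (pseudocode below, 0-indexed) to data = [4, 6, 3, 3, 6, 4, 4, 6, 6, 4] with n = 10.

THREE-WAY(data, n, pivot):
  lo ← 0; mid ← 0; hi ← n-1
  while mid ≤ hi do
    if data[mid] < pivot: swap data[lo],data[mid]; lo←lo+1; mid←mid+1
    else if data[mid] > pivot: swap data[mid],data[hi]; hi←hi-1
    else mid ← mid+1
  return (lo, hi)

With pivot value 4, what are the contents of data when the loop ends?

[3, 3, 4, 4, 4, 4, 6, 6, 6, 6]

lo=0 mid=0 hi=9
4=4: mid=1
6>4: swap(1,9), hi=8 ⇒ [4, 4, 3, 3, 6, 4, 4, 6, 6, 6]
4=4: mid=2
3<4: swap(0,2), lo=1 mid=3 ⇒ [3, 4, 4, 3, 6, 4, 4, 6, 6, 6]
3<4: swap(1,3), lo=2 mid=4 ⇒ [3, 3, 4, 4, 6, 4, 4, 6, 6, 6]
6>4: swap(4,8), hi=7 ⇒ [3, 3, 4, 4, 6, 4, 4, 6, 6, 6]
6>4: swap(4,7), hi=6 ⇒ [3, 3, 4, 4, 6, 4, 4, 6, 6, 6]
6>4: swap(4,6), hi=5 ⇒ [3, 3, 4, 4, 4, 4, 6, 6, 6, 6]
4=4: mid=5
4=4: mid=6
done. lo=2 hi=5; data=[3, 3, 4, 4, 4, 4, 6, 6, 6, 6]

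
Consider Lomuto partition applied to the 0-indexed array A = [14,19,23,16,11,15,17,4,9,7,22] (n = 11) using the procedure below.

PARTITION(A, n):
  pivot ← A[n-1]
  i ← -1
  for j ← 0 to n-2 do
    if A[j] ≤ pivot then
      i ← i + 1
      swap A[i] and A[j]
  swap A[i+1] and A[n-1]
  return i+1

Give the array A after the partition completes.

[14,19,16,11,15,17,4,9,7,22,23]

pivot = A[10] = 22; i = -1
j=0: A[0]=14 ≤ 22 → i=0, swap A[0],A[0] (no change) → [14,19,23,16,11,15,17,4,9,7,22]
j=1: A[1]=19 ≤ 22 → i=1, swap A[1],A[1] (no change) → [14,19,23,16,11,15,17,4,9,7,22]
j=2: A[2]=23 > 22 → no swap
j=3: A[3]=16 ≤ 22 → i=2, swap A[2],A[3] → [14,19,16,23,11,15,17,4,9,7,22]
j=4: A[4]=11 ≤ 22 → i=3, swap A[3],A[4] → [14,19,16,11,23,15,17,4,9,7,22]
j=5: A[5]=15 ≤ 22 → i=4, swap A[4],A[5] → [14,19,16,11,15,23,17,4,9,7,22]
j=6: A[6]=17 ≤ 22 → i=5, swap A[5],A[6] → [14,19,16,11,15,17,23,4,9,7,22]
j=7: A[7]=4 ≤ 22 → i=6, swap A[6],A[7] → [14,19,16,11,15,17,4,23,9,7,22]
j=8: A[8]=9 ≤ 22 → i=7, swap A[7],A[8] → [14,19,16,11,15,17,4,9,23,7,22]
j=9: A[9]=7 ≤ 22 → i=8, swap A[8],A[9] → [14,19,16,11,15,17,4,9,7,23,22]
final swap A[9],A[10] → [14,19,16,11,15,17,4,9,7,22,23]; return 9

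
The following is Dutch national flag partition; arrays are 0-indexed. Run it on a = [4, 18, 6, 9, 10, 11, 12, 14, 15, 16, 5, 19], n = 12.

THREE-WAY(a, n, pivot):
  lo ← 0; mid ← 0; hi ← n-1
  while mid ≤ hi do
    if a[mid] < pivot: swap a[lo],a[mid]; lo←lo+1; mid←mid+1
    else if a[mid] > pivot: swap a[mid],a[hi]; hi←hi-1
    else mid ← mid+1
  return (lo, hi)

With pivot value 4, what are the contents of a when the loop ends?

[4, 6, 9, 10, 11, 12, 14, 15, 16, 5, 19, 18]

lo=0 mid=0 hi=11
4=4: mid=1
18>4: swap(1,11), hi=10 ⇒ [4, 19, 6, 9, 10, 11, 12, 14, 15, 16, 5, 18]
19>4: swap(1,10), hi=9 ⇒ [4, 5, 6, 9, 10, 11, 12, 14, 15, 16, 19, 18]
5>4: swap(1,9), hi=8 ⇒ [4, 16, 6, 9, 10, 11, 12, 14, 15, 5, 19, 18]
16>4: swap(1,8), hi=7 ⇒ [4, 15, 6, 9, 10, 11, 12, 14, 16, 5, 19, 18]
15>4: swap(1,7), hi=6 ⇒ [4, 14, 6, 9, 10, 11, 12, 15, 16, 5, 19, 18]
14>4: swap(1,6), hi=5 ⇒ [4, 12, 6, 9, 10, 11, 14, 15, 16, 5, 19, 18]
12>4: swap(1,5), hi=4 ⇒ [4, 11, 6, 9, 10, 12, 14, 15, 16, 5, 19, 18]
11>4: swap(1,4), hi=3 ⇒ [4, 10, 6, 9, 11, 12, 14, 15, 16, 5, 19, 18]
10>4: swap(1,3), hi=2 ⇒ [4, 9, 6, 10, 11, 12, 14, 15, 16, 5, 19, 18]
9>4: swap(1,2), hi=1 ⇒ [4, 6, 9, 10, 11, 12, 14, 15, 16, 5, 19, 18]
6>4: swap(1,1), hi=0 ⇒ [4, 6, 9, 10, 11, 12, 14, 15, 16, 5, 19, 18]
done. lo=0 hi=0; a=[4, 6, 9, 10, 11, 12, 14, 15, 16, 5, 19, 18]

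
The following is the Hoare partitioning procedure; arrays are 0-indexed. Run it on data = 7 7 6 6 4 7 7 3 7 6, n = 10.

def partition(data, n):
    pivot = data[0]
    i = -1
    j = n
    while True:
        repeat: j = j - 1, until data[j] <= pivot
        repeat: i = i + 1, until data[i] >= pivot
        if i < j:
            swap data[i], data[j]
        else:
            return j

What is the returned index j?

6

pivot = data[0] = 7; i = -1, j = 10
j→9 (data[9]=6≤7), i→0 (data[0]=7≥7); i<j, swap → 6 7 6 6 4 7 7 3 7 7
j→8 (data[8]=7≤7), i→1 (data[1]=7≥7); i<j, swap → 6 7 6 6 4 7 7 3 7 7
j→7 (data[7]=3≤7), i→5 (data[5]=7≥7); i<j, swap → 6 7 6 6 4 3 7 7 7 7
j→6, i→6; i≥j, return j=6. data = 6 7 6 6 4 3 7 7 7 7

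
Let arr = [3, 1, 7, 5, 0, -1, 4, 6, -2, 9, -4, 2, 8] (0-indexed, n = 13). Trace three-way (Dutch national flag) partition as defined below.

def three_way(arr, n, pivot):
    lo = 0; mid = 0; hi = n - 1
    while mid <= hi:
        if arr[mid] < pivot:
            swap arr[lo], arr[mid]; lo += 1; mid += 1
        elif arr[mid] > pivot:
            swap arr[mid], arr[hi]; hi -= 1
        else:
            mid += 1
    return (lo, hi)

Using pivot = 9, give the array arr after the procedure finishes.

[3, 1, 7, 5, 0, -1, 4, 6, -2, -4, 2, 8, 9]

lo=0 mid=0 hi=12
3<9: swap(0,0), lo=1 mid=1 ⇒ [3, 1, 7, 5, 0, -1, 4, 6, -2, 9, -4, 2, 8]
1<9: swap(1,1), lo=2 mid=2 ⇒ [3, 1, 7, 5, 0, -1, 4, 6, -2, 9, -4, 2, 8]
7<9: swap(2,2), lo=3 mid=3 ⇒ [3, 1, 7, 5, 0, -1, 4, 6, -2, 9, -4, 2, 8]
5<9: swap(3,3), lo=4 mid=4 ⇒ [3, 1, 7, 5, 0, -1, 4, 6, -2, 9, -4, 2, 8]
0<9: swap(4,4), lo=5 mid=5 ⇒ [3, 1, 7, 5, 0, -1, 4, 6, -2, 9, -4, 2, 8]
-1<9: swap(5,5), lo=6 mid=6 ⇒ [3, 1, 7, 5, 0, -1, 4, 6, -2, 9, -4, 2, 8]
4<9: swap(6,6), lo=7 mid=7 ⇒ [3, 1, 7, 5, 0, -1, 4, 6, -2, 9, -4, 2, 8]
6<9: swap(7,7), lo=8 mid=8 ⇒ [3, 1, 7, 5, 0, -1, 4, 6, -2, 9, -4, 2, 8]
-2<9: swap(8,8), lo=9 mid=9 ⇒ [3, 1, 7, 5, 0, -1, 4, 6, -2, 9, -4, 2, 8]
9=9: mid=10
-4<9: swap(9,10), lo=10 mid=11 ⇒ [3, 1, 7, 5, 0, -1, 4, 6, -2, -4, 9, 2, 8]
2<9: swap(10,11), lo=11 mid=12 ⇒ [3, 1, 7, 5, 0, -1, 4, 6, -2, -4, 2, 9, 8]
8<9: swap(11,12), lo=12 mid=13 ⇒ [3, 1, 7, 5, 0, -1, 4, 6, -2, -4, 2, 8, 9]
done. lo=12 hi=12; arr=[3, 1, 7, 5, 0, -1, 4, 6, -2, -4, 2, 8, 9]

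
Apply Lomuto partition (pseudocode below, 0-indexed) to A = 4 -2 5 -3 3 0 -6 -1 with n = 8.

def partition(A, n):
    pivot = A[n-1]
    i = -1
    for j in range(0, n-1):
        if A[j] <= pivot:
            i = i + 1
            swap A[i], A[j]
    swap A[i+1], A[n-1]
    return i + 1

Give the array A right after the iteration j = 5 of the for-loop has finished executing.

pivot = A[7] = -1; i = -1
j=0: A[0]=4 > -1 → no swap
j=1: A[1]=-2 ≤ -1 → i=0, swap A[0],A[1] → -2 4 5 -3 3 0 -6 -1
j=2: A[2]=5 > -1 → no swap
j=3: A[3]=-3 ≤ -1 → i=1, swap A[1],A[3] → -2 -3 5 4 3 0 -6 -1
j=4: A[4]=3 > -1 → no swap
j=5: A[5]=0 > -1 → no swap
(after j=5) A = -2 -3 5 4 3 0 -6 -1

-2 -3 5 4 3 0 -6 -1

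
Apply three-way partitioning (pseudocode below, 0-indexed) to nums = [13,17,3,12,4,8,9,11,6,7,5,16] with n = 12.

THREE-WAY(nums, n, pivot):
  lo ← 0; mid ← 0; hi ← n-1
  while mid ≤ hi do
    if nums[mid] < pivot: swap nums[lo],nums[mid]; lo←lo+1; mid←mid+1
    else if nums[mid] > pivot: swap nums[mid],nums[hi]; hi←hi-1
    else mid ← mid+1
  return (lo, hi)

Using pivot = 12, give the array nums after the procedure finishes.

[5,7,3,4,8,9,11,6,12,17,16,13]

lo=0 mid=0 hi=11
13>12: swap(0,11), hi=10 ⇒ [16,17,3,12,4,8,9,11,6,7,5,13]
16>12: swap(0,10), hi=9 ⇒ [5,17,3,12,4,8,9,11,6,7,16,13]
5<12: swap(0,0), lo=1 mid=1 ⇒ [5,17,3,12,4,8,9,11,6,7,16,13]
17>12: swap(1,9), hi=8 ⇒ [5,7,3,12,4,8,9,11,6,17,16,13]
7<12: swap(1,1), lo=2 mid=2 ⇒ [5,7,3,12,4,8,9,11,6,17,16,13]
3<12: swap(2,2), lo=3 mid=3 ⇒ [5,7,3,12,4,8,9,11,6,17,16,13]
12=12: mid=4
4<12: swap(3,4), lo=4 mid=5 ⇒ [5,7,3,4,12,8,9,11,6,17,16,13]
8<12: swap(4,5), lo=5 mid=6 ⇒ [5,7,3,4,8,12,9,11,6,17,16,13]
9<12: swap(5,6), lo=6 mid=7 ⇒ [5,7,3,4,8,9,12,11,6,17,16,13]
11<12: swap(6,7), lo=7 mid=8 ⇒ [5,7,3,4,8,9,11,12,6,17,16,13]
6<12: swap(7,8), lo=8 mid=9 ⇒ [5,7,3,4,8,9,11,6,12,17,16,13]
done. lo=8 hi=8; nums=[5,7,3,4,8,9,11,6,12,17,16,13]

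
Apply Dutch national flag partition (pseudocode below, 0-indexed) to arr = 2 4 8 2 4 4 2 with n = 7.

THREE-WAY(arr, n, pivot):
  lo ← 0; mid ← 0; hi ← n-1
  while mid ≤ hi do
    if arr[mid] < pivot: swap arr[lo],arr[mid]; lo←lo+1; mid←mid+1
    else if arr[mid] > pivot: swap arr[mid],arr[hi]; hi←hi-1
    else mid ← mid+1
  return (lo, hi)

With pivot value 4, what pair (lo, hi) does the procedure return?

(3, 5)

lo=0 mid=0 hi=6
2<4: swap(0,0), lo=1 mid=1 ⇒ 2 4 8 2 4 4 2
4=4: mid=2
8>4: swap(2,6), hi=5 ⇒ 2 4 2 2 4 4 8
2<4: swap(1,2), lo=2 mid=3 ⇒ 2 2 4 2 4 4 8
2<4: swap(2,3), lo=3 mid=4 ⇒ 2 2 2 4 4 4 8
4=4: mid=5
4=4: mid=6
done. lo=3 hi=5; arr=2 2 2 4 4 4 8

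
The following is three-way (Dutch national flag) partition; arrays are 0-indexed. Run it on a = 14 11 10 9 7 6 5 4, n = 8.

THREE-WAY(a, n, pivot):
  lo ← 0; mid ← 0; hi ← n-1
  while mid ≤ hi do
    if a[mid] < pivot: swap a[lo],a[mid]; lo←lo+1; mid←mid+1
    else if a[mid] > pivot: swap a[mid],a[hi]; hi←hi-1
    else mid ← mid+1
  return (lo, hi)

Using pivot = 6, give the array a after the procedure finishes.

4 5 6 7 9 10 11 14

pivot = 6; lo=0, mid=0, hi=7
a[mid]=14>6: swap a[0],a[7]; hi=6 → 4 11 10 9 7 6 5 14
a[mid]=4<6: swap a[0],a[0]; lo=1,mid=1 → 4 11 10 9 7 6 5 14
a[mid]=11>6: swap a[1],a[6]; hi=5 → 4 5 10 9 7 6 11 14
a[mid]=5<6: swap a[1],a[1]; lo=2,mid=2 → 4 5 10 9 7 6 11 14
a[mid]=10>6: swap a[2],a[5]; hi=4 → 4 5 6 9 7 10 11 14
a[mid]=6=6: mid=3
a[mid]=9>6: swap a[3],a[4]; hi=3 → 4 5 6 7 9 10 11 14
a[mid]=7>6: swap a[3],a[3]; hi=2 → 4 5 6 7 9 10 11 14
end: lo=2, hi=2; a = 4 5 6 7 9 10 11 14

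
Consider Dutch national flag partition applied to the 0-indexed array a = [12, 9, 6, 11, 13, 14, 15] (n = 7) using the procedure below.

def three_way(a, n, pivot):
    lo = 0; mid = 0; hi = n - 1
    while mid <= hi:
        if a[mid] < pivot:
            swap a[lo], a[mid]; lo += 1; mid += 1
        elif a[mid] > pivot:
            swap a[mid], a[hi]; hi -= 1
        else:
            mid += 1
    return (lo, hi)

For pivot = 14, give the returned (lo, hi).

pivot = 14; lo=0, mid=0, hi=6
a[mid]=12<14: swap a[0],a[0]; lo=1,mid=1 → [12, 9, 6, 11, 13, 14, 15]
a[mid]=9<14: swap a[1],a[1]; lo=2,mid=2 → [12, 9, 6, 11, 13, 14, 15]
a[mid]=6<14: swap a[2],a[2]; lo=3,mid=3 → [12, 9, 6, 11, 13, 14, 15]
a[mid]=11<14: swap a[3],a[3]; lo=4,mid=4 → [12, 9, 6, 11, 13, 14, 15]
a[mid]=13<14: swap a[4],a[4]; lo=5,mid=5 → [12, 9, 6, 11, 13, 14, 15]
a[mid]=14=14: mid=6
a[mid]=15>14: swap a[6],a[6]; hi=5 → [12, 9, 6, 11, 13, 14, 15]
end: lo=5, hi=5; a = [12, 9, 6, 11, 13, 14, 15]

(5, 5)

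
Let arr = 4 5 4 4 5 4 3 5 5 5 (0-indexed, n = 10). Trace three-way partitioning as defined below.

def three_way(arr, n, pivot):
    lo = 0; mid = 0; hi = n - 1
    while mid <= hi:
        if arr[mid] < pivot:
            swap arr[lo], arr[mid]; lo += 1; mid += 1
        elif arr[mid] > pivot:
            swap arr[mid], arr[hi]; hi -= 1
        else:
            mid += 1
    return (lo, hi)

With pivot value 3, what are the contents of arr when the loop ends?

3 4 4 5 4 5 5 5 5 4

pivot = 3; lo=0, mid=0, hi=9
arr[mid]=4>3: swap arr[0],arr[9]; hi=8 → 5 5 4 4 5 4 3 5 5 4
arr[mid]=5>3: swap arr[0],arr[8]; hi=7 → 5 5 4 4 5 4 3 5 5 4
arr[mid]=5>3: swap arr[0],arr[7]; hi=6 → 5 5 4 4 5 4 3 5 5 4
arr[mid]=5>3: swap arr[0],arr[6]; hi=5 → 3 5 4 4 5 4 5 5 5 4
arr[mid]=3=3: mid=1
arr[mid]=5>3: swap arr[1],arr[5]; hi=4 → 3 4 4 4 5 5 5 5 5 4
arr[mid]=4>3: swap arr[1],arr[4]; hi=3 → 3 5 4 4 4 5 5 5 5 4
arr[mid]=5>3: swap arr[1],arr[3]; hi=2 → 3 4 4 5 4 5 5 5 5 4
arr[mid]=4>3: swap arr[1],arr[2]; hi=1 → 3 4 4 5 4 5 5 5 5 4
arr[mid]=4>3: swap arr[1],arr[1]; hi=0 → 3 4 4 5 4 5 5 5 5 4
end: lo=0, hi=0; arr = 3 4 4 5 4 5 5 5 5 4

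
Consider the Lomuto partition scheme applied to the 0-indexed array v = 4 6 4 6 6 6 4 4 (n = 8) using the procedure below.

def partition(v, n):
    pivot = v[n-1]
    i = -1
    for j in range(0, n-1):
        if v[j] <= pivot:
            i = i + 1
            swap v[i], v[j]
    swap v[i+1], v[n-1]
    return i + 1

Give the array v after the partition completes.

4 4 4 4 6 6 6 6

pivot = v[7] = 4; i = -1
j=0: v[0]=4 ≤ 4 → i=0, swap v[0],v[0] (no change) → 4 6 4 6 6 6 4 4
j=1: v[1]=6 > 4 → no swap
j=2: v[2]=4 ≤ 4 → i=1, swap v[1],v[2] → 4 4 6 6 6 6 4 4
j=3: v[3]=6 > 4 → no swap
j=4: v[4]=6 > 4 → no swap
j=5: v[5]=6 > 4 → no swap
j=6: v[6]=4 ≤ 4 → i=2, swap v[2],v[6] → 4 4 4 6 6 6 6 4
final swap v[3],v[7] → 4 4 4 4 6 6 6 6; return 3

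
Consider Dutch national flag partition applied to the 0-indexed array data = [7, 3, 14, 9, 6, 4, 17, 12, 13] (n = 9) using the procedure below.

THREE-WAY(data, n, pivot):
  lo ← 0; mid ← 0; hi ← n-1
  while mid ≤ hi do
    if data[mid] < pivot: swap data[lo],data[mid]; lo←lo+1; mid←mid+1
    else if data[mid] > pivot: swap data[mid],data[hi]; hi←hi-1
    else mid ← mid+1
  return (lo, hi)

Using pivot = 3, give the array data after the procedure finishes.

pivot = 3; lo=0, mid=0, hi=8
data[mid]=7>3: swap data[0],data[8]; hi=7 → [13, 3, 14, 9, 6, 4, 17, 12, 7]
data[mid]=13>3: swap data[0],data[7]; hi=6 → [12, 3, 14, 9, 6, 4, 17, 13, 7]
data[mid]=12>3: swap data[0],data[6]; hi=5 → [17, 3, 14, 9, 6, 4, 12, 13, 7]
data[mid]=17>3: swap data[0],data[5]; hi=4 → [4, 3, 14, 9, 6, 17, 12, 13, 7]
data[mid]=4>3: swap data[0],data[4]; hi=3 → [6, 3, 14, 9, 4, 17, 12, 13, 7]
data[mid]=6>3: swap data[0],data[3]; hi=2 → [9, 3, 14, 6, 4, 17, 12, 13, 7]
data[mid]=9>3: swap data[0],data[2]; hi=1 → [14, 3, 9, 6, 4, 17, 12, 13, 7]
data[mid]=14>3: swap data[0],data[1]; hi=0 → [3, 14, 9, 6, 4, 17, 12, 13, 7]
data[mid]=3=3: mid=1
end: lo=0, hi=0; data = [3, 14, 9, 6, 4, 17, 12, 13, 7]

[3, 14, 9, 6, 4, 17, 12, 13, 7]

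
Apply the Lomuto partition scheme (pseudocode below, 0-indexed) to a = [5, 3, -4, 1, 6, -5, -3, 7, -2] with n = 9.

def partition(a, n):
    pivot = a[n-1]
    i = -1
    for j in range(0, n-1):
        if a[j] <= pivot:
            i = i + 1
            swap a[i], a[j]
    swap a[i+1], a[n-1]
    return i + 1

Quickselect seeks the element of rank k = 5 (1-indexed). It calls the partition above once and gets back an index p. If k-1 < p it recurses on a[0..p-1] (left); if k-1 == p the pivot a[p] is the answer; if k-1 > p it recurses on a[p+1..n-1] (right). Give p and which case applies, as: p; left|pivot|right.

pivot = a[8] = -2; i = -1
j=0: a[0]=5 > -2 → no swap
j=1: a[1]=3 > -2 → no swap
j=2: a[2]=-4 ≤ -2 → i=0, swap a[0],a[2] → [-4, 3, 5, 1, 6, -5, -3, 7, -2]
j=3: a[3]=1 > -2 → no swap
j=4: a[4]=6 > -2 → no swap
j=5: a[5]=-5 ≤ -2 → i=1, swap a[1],a[5] → [-4, -5, 5, 1, 6, 3, -3, 7, -2]
j=6: a[6]=-3 ≤ -2 → i=2, swap a[2],a[6] → [-4, -5, -3, 1, 6, 3, 5, 7, -2]
j=7: a[7]=7 > -2 → no swap
final swap a[3],a[8] → [-4, -5, -3, -2, 6, 3, 5, 7, 1]; return 3
p = 3; k-1 = 4 > 3 ⇒ right

3; right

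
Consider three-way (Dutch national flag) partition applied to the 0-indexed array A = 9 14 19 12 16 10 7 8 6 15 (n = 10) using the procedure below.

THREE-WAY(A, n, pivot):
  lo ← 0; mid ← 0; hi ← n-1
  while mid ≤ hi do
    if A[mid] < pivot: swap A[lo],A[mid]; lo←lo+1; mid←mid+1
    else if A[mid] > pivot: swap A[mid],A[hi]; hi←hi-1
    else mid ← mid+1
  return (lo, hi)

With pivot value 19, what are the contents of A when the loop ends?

lo=0 mid=0 hi=9
9<19: swap(0,0), lo=1 mid=1 ⇒ 9 14 19 12 16 10 7 8 6 15
14<19: swap(1,1), lo=2 mid=2 ⇒ 9 14 19 12 16 10 7 8 6 15
19=19: mid=3
12<19: swap(2,3), lo=3 mid=4 ⇒ 9 14 12 19 16 10 7 8 6 15
16<19: swap(3,4), lo=4 mid=5 ⇒ 9 14 12 16 19 10 7 8 6 15
10<19: swap(4,5), lo=5 mid=6 ⇒ 9 14 12 16 10 19 7 8 6 15
7<19: swap(5,6), lo=6 mid=7 ⇒ 9 14 12 16 10 7 19 8 6 15
8<19: swap(6,7), lo=7 mid=8 ⇒ 9 14 12 16 10 7 8 19 6 15
6<19: swap(7,8), lo=8 mid=9 ⇒ 9 14 12 16 10 7 8 6 19 15
15<19: swap(8,9), lo=9 mid=10 ⇒ 9 14 12 16 10 7 8 6 15 19
done. lo=9 hi=9; A=9 14 12 16 10 7 8 6 15 19

9 14 12 16 10 7 8 6 15 19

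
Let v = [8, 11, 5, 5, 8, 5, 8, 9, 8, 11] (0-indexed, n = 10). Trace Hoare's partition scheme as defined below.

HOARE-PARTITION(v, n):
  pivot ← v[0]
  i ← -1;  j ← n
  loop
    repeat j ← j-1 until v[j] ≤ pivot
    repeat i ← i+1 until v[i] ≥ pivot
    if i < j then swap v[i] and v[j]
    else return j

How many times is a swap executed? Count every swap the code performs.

3

pivot=8
j stops at 8 (8), i stops at 0 (8); swap ⇒ [8, 11, 5, 5, 8, 5, 8, 9, 8, 11]
j stops at 6 (8), i stops at 1 (11); swap ⇒ [8, 8, 5, 5, 8, 5, 11, 9, 8, 11]
j stops at 5 (5), i stops at 4 (8); swap ⇒ [8, 8, 5, 5, 5, 8, 11, 9, 8, 11]
j stops at 4, i stops at 5; i≥j ⇒ return 4. v=[8, 8, 5, 5, 5, 8, 11, 9, 8, 11]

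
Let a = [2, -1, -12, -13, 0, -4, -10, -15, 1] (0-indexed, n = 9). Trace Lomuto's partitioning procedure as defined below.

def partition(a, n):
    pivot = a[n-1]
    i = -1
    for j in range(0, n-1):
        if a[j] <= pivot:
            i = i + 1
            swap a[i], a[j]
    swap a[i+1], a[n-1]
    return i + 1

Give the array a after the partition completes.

[-1, -12, -13, 0, -4, -10, -15, 1, 2]

pivot=1, i=-1
j=0: 2>1, skip
j=1: -1≤1, i=0, swap(0,1) ⇒ [-1, 2, -12, -13, 0, -4, -10, -15, 1]
j=2: -12≤1, i=1, swap(1,2) ⇒ [-1, -12, 2, -13, 0, -4, -10, -15, 1]
j=3: -13≤1, i=2, swap(2,3) ⇒ [-1, -12, -13, 2, 0, -4, -10, -15, 1]
j=4: 0≤1, i=3, swap(3,4) ⇒ [-1, -12, -13, 0, 2, -4, -10, -15, 1]
j=5: -4≤1, i=4, swap(4,5) ⇒ [-1, -12, -13, 0, -4, 2, -10, -15, 1]
j=6: -10≤1, i=5, swap(5,6) ⇒ [-1, -12, -13, 0, -4, -10, 2, -15, 1]
j=7: -15≤1, i=6, swap(6,7) ⇒ [-1, -12, -13, 0, -4, -10, -15, 2, 1]
swap(7,8) ⇒ [-1, -12, -13, 0, -4, -10, -15, 1, 2]; return 7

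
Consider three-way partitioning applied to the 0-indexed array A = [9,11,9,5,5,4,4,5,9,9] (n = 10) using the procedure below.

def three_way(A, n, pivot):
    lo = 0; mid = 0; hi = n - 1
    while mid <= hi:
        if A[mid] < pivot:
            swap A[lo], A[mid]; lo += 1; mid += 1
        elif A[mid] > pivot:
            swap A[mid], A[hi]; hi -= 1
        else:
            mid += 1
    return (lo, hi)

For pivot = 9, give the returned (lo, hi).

lo=0 mid=0 hi=9
9=9: mid=1
11>9: swap(1,9), hi=8 ⇒ [9,9,9,5,5,4,4,5,9,11]
9=9: mid=2
9=9: mid=3
5<9: swap(0,3), lo=1 mid=4 ⇒ [5,9,9,9,5,4,4,5,9,11]
5<9: swap(1,4), lo=2 mid=5 ⇒ [5,5,9,9,9,4,4,5,9,11]
4<9: swap(2,5), lo=3 mid=6 ⇒ [5,5,4,9,9,9,4,5,9,11]
4<9: swap(3,6), lo=4 mid=7 ⇒ [5,5,4,4,9,9,9,5,9,11]
5<9: swap(4,7), lo=5 mid=8 ⇒ [5,5,4,4,5,9,9,9,9,11]
9=9: mid=9
done. lo=5 hi=8; A=[5,5,4,4,5,9,9,9,9,11]

(5, 8)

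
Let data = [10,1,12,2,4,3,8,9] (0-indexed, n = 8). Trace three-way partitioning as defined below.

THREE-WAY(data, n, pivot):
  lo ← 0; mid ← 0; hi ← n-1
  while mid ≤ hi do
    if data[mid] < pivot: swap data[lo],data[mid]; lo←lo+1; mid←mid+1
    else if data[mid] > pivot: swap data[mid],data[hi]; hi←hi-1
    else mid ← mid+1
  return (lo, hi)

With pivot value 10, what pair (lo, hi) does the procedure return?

(6, 6)

pivot = 10; lo=0, mid=0, hi=7
data[mid]=10=10: mid=1
data[mid]=1<10: swap data[0],data[1]; lo=1,mid=2 → [1,10,12,2,4,3,8,9]
data[mid]=12>10: swap data[2],data[7]; hi=6 → [1,10,9,2,4,3,8,12]
data[mid]=9<10: swap data[1],data[2]; lo=2,mid=3 → [1,9,10,2,4,3,8,12]
data[mid]=2<10: swap data[2],data[3]; lo=3,mid=4 → [1,9,2,10,4,3,8,12]
data[mid]=4<10: swap data[3],data[4]; lo=4,mid=5 → [1,9,2,4,10,3,8,12]
data[mid]=3<10: swap data[4],data[5]; lo=5,mid=6 → [1,9,2,4,3,10,8,12]
data[mid]=8<10: swap data[5],data[6]; lo=6,mid=7 → [1,9,2,4,3,8,10,12]
end: lo=6, hi=6; data = [1,9,2,4,3,8,10,12]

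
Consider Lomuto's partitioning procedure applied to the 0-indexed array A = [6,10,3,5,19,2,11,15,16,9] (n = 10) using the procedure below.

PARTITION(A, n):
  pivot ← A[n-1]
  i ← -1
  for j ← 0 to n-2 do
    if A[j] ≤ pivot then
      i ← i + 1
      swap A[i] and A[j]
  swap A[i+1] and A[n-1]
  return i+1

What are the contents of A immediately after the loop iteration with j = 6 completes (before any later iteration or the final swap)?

[6,3,5,2,19,10,11,15,16,9]

pivot=9, i=-1
j=0: 6≤9, i=0, swap(0,0) ⇒ [6,10,3,5,19,2,11,15,16,9]
j=1: 10>9, skip
j=2: 3≤9, i=1, swap(1,2) ⇒ [6,3,10,5,19,2,11,15,16,9]
j=3: 5≤9, i=2, swap(2,3) ⇒ [6,3,5,10,19,2,11,15,16,9]
j=4: 19>9, skip
j=5: 2≤9, i=3, swap(3,5) ⇒ [6,3,5,2,19,10,11,15,16,9]
j=6: 11>9, skip
(after j=6) A = [6,3,5,2,19,10,11,15,16,9]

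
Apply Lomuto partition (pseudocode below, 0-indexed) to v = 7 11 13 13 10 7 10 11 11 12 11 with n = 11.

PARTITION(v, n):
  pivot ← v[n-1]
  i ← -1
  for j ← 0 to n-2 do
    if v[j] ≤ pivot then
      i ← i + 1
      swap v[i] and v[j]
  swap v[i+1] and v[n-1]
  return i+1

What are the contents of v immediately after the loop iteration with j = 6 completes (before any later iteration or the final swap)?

7 11 10 7 10 13 13 11 11 12 11

pivot = v[10] = 11; i = -1
j=0: v[0]=7 ≤ 11 → i=0, swap v[0],v[0] (no change) → 7 11 13 13 10 7 10 11 11 12 11
j=1: v[1]=11 ≤ 11 → i=1, swap v[1],v[1] (no change) → 7 11 13 13 10 7 10 11 11 12 11
j=2: v[2]=13 > 11 → no swap
j=3: v[3]=13 > 11 → no swap
j=4: v[4]=10 ≤ 11 → i=2, swap v[2],v[4] → 7 11 10 13 13 7 10 11 11 12 11
j=5: v[5]=7 ≤ 11 → i=3, swap v[3],v[5] → 7 11 10 7 13 13 10 11 11 12 11
j=6: v[6]=10 ≤ 11 → i=4, swap v[4],v[6] → 7 11 10 7 10 13 13 11 11 12 11
(after j=6) v = 7 11 10 7 10 13 13 11 11 12 11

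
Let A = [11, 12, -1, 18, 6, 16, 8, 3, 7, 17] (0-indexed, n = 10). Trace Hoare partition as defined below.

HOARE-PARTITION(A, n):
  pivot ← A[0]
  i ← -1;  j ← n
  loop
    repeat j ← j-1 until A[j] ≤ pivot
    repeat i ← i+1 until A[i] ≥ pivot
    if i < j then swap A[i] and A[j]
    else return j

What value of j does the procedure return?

4

pivot = A[0] = 11; i = -1, j = 10
j→8 (A[8]=7≤11), i→0 (A[0]=11≥11); i<j, swap → [7, 12, -1, 18, 6, 16, 8, 3, 11, 17]
j→7 (A[7]=3≤11), i→1 (A[1]=12≥11); i<j, swap → [7, 3, -1, 18, 6, 16, 8, 12, 11, 17]
j→6 (A[6]=8≤11), i→3 (A[3]=18≥11); i<j, swap → [7, 3, -1, 8, 6, 16, 18, 12, 11, 17]
j→4, i→5; i≥j, return j=4. A = [7, 3, -1, 8, 6, 16, 18, 12, 11, 17]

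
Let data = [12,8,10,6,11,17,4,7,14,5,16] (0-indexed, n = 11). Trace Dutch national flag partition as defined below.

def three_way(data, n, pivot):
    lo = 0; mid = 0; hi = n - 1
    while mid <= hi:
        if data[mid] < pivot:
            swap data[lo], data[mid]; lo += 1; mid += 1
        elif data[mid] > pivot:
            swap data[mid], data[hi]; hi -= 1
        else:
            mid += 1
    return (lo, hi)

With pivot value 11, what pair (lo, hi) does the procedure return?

(6, 6)

lo=0 mid=0 hi=10
12>11: swap(0,10), hi=9 ⇒ [16,8,10,6,11,17,4,7,14,5,12]
16>11: swap(0,9), hi=8 ⇒ [5,8,10,6,11,17,4,7,14,16,12]
5<11: swap(0,0), lo=1 mid=1 ⇒ [5,8,10,6,11,17,4,7,14,16,12]
8<11: swap(1,1), lo=2 mid=2 ⇒ [5,8,10,6,11,17,4,7,14,16,12]
10<11: swap(2,2), lo=3 mid=3 ⇒ [5,8,10,6,11,17,4,7,14,16,12]
6<11: swap(3,3), lo=4 mid=4 ⇒ [5,8,10,6,11,17,4,7,14,16,12]
11=11: mid=5
17>11: swap(5,8), hi=7 ⇒ [5,8,10,6,11,14,4,7,17,16,12]
14>11: swap(5,7), hi=6 ⇒ [5,8,10,6,11,7,4,14,17,16,12]
7<11: swap(4,5), lo=5 mid=6 ⇒ [5,8,10,6,7,11,4,14,17,16,12]
4<11: swap(5,6), lo=6 mid=7 ⇒ [5,8,10,6,7,4,11,14,17,16,12]
done. lo=6 hi=6; data=[5,8,10,6,7,4,11,14,17,16,12]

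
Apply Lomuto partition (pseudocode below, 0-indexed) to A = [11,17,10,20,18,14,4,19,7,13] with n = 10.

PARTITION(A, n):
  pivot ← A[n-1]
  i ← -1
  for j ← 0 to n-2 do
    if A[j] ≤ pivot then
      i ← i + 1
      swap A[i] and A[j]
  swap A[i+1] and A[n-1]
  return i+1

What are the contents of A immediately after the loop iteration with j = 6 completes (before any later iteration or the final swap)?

pivot=13, i=-1
j=0: 11≤13, i=0, swap(0,0) ⇒ [11,17,10,20,18,14,4,19,7,13]
j=1: 17>13, skip
j=2: 10≤13, i=1, swap(1,2) ⇒ [11,10,17,20,18,14,4,19,7,13]
j=3: 20>13, skip
j=4: 18>13, skip
j=5: 14>13, skip
j=6: 4≤13, i=2, swap(2,6) ⇒ [11,10,4,20,18,14,17,19,7,13]
(after j=6) A = [11,10,4,20,18,14,17,19,7,13]

[11,10,4,20,18,14,17,19,7,13]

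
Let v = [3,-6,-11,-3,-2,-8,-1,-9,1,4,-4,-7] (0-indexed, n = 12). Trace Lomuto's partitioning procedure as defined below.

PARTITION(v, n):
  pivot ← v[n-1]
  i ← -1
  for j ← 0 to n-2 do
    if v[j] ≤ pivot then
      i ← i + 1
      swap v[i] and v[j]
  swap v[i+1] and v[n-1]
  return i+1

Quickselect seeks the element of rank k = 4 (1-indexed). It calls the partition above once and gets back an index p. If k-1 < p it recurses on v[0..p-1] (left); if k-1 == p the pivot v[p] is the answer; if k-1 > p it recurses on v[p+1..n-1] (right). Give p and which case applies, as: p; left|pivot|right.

3; pivot

pivot=-7, i=-1
j=0: 3>-7, skip
j=1: -6>-7, skip
j=2: -11≤-7, i=0, swap(0,2) ⇒ [-11,-6,3,-3,-2,-8,-1,-9,1,4,-4,-7]
j=3: -3>-7, skip
j=4: -2>-7, skip
j=5: -8≤-7, i=1, swap(1,5) ⇒ [-11,-8,3,-3,-2,-6,-1,-9,1,4,-4,-7]
j=6: -1>-7, skip
j=7: -9≤-7, i=2, swap(2,7) ⇒ [-11,-8,-9,-3,-2,-6,-1,3,1,4,-4,-7]
j=8: 1>-7, skip
j=9: 4>-7, skip
j=10: -4>-7, skip
swap(3,11) ⇒ [-11,-8,-9,-7,-2,-6,-1,3,1,4,-4,-3]; return 3
p = 3; k-1 = 3 == 3 ⇒ pivot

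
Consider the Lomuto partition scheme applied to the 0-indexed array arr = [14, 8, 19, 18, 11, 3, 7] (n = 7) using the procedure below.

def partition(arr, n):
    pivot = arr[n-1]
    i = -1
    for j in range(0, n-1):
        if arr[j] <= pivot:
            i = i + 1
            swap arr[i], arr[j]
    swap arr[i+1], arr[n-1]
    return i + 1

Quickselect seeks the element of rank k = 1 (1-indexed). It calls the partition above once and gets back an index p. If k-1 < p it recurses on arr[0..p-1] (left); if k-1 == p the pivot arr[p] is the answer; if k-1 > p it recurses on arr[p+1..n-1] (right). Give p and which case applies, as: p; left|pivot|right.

1; left

pivot = arr[6] = 7; i = -1
j=0: arr[0]=14 > 7 → no swap
j=1: arr[1]=8 > 7 → no swap
j=2: arr[2]=19 > 7 → no swap
j=3: arr[3]=18 > 7 → no swap
j=4: arr[4]=11 > 7 → no swap
j=5: arr[5]=3 ≤ 7 → i=0, swap arr[0],arr[5] → [3, 8, 19, 18, 11, 14, 7]
final swap arr[1],arr[6] → [3, 7, 19, 18, 11, 14, 8]; return 1
p = 1; k-1 = 0 < 1 ⇒ left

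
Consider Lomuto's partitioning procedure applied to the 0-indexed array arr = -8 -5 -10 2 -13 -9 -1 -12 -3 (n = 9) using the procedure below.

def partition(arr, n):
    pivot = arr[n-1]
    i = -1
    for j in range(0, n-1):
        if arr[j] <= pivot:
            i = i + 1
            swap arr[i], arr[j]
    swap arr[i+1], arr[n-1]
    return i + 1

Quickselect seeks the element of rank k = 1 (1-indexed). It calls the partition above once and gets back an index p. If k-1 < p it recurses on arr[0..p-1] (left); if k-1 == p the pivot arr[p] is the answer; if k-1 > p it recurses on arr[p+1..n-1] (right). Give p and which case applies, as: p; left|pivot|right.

pivot = arr[8] = -3; i = -1
j=0: arr[0]=-8 ≤ -3 → i=0, swap arr[0],arr[0] (no change) → -8 -5 -10 2 -13 -9 -1 -12 -3
j=1: arr[1]=-5 ≤ -3 → i=1, swap arr[1],arr[1] (no change) → -8 -5 -10 2 -13 -9 -1 -12 -3
j=2: arr[2]=-10 ≤ -3 → i=2, swap arr[2],arr[2] (no change) → -8 -5 -10 2 -13 -9 -1 -12 -3
j=3: arr[3]=2 > -3 → no swap
j=4: arr[4]=-13 ≤ -3 → i=3, swap arr[3],arr[4] → -8 -5 -10 -13 2 -9 -1 -12 -3
j=5: arr[5]=-9 ≤ -3 → i=4, swap arr[4],arr[5] → -8 -5 -10 -13 -9 2 -1 -12 -3
j=6: arr[6]=-1 > -3 → no swap
j=7: arr[7]=-12 ≤ -3 → i=5, swap arr[5],arr[7] → -8 -5 -10 -13 -9 -12 -1 2 -3
final swap arr[6],arr[8] → -8 -5 -10 -13 -9 -12 -3 2 -1; return 6
p = 6; k-1 = 0 < 6 ⇒ left

6; left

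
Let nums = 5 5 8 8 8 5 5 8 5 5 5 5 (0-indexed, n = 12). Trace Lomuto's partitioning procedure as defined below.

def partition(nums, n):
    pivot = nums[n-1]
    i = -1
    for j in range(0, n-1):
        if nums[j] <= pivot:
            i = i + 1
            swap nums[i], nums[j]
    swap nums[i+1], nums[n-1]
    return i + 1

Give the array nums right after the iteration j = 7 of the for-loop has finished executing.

pivot = nums[11] = 5; i = -1
j=0: nums[0]=5 ≤ 5 → i=0, swap nums[0],nums[0] (no change) → 5 5 8 8 8 5 5 8 5 5 5 5
j=1: nums[1]=5 ≤ 5 → i=1, swap nums[1],nums[1] (no change) → 5 5 8 8 8 5 5 8 5 5 5 5
j=2: nums[2]=8 > 5 → no swap
j=3: nums[3]=8 > 5 → no swap
j=4: nums[4]=8 > 5 → no swap
j=5: nums[5]=5 ≤ 5 → i=2, swap nums[2],nums[5] → 5 5 5 8 8 8 5 8 5 5 5 5
j=6: nums[6]=5 ≤ 5 → i=3, swap nums[3],nums[6] → 5 5 5 5 8 8 8 8 5 5 5 5
j=7: nums[7]=8 > 5 → no swap
(after j=7) nums = 5 5 5 5 8 8 8 8 5 5 5 5

5 5 5 5 8 8 8 8 5 5 5 5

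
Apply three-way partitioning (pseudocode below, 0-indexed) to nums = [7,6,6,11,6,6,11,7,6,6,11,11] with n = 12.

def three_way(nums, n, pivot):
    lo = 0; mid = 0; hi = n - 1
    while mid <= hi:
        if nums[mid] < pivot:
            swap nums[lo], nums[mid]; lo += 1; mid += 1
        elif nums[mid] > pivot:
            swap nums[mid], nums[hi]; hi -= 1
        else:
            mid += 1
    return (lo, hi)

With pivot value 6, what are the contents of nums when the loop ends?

lo=0 mid=0 hi=11
7>6: swap(0,11), hi=10 ⇒ [11,6,6,11,6,6,11,7,6,6,11,7]
11>6: swap(0,10), hi=9 ⇒ [11,6,6,11,6,6,11,7,6,6,11,7]
11>6: swap(0,9), hi=8 ⇒ [6,6,6,11,6,6,11,7,6,11,11,7]
6=6: mid=1
6=6: mid=2
6=6: mid=3
11>6: swap(3,8), hi=7 ⇒ [6,6,6,6,6,6,11,7,11,11,11,7]
6=6: mid=4
6=6: mid=5
6=6: mid=6
11>6: swap(6,7), hi=6 ⇒ [6,6,6,6,6,6,7,11,11,11,11,7]
7>6: swap(6,6), hi=5 ⇒ [6,6,6,6,6,6,7,11,11,11,11,7]
done. lo=0 hi=5; nums=[6,6,6,6,6,6,7,11,11,11,11,7]

[6,6,6,6,6,6,7,11,11,11,11,7]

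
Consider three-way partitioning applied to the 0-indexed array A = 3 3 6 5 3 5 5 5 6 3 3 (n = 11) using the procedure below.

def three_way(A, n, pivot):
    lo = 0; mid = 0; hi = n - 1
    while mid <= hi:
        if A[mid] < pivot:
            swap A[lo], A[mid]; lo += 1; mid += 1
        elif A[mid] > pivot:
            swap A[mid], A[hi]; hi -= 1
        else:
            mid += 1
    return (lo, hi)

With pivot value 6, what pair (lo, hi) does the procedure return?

(9, 10)

pivot = 6; lo=0, mid=0, hi=10
A[mid]=3<6: swap A[0],A[0]; lo=1,mid=1 → 3 3 6 5 3 5 5 5 6 3 3
A[mid]=3<6: swap A[1],A[1]; lo=2,mid=2 → 3 3 6 5 3 5 5 5 6 3 3
A[mid]=6=6: mid=3
A[mid]=5<6: swap A[2],A[3]; lo=3,mid=4 → 3 3 5 6 3 5 5 5 6 3 3
A[mid]=3<6: swap A[3],A[4]; lo=4,mid=5 → 3 3 5 3 6 5 5 5 6 3 3
A[mid]=5<6: swap A[4],A[5]; lo=5,mid=6 → 3 3 5 3 5 6 5 5 6 3 3
A[mid]=5<6: swap A[5],A[6]; lo=6,mid=7 → 3 3 5 3 5 5 6 5 6 3 3
A[mid]=5<6: swap A[6],A[7]; lo=7,mid=8 → 3 3 5 3 5 5 5 6 6 3 3
A[mid]=6=6: mid=9
A[mid]=3<6: swap A[7],A[9]; lo=8,mid=10 → 3 3 5 3 5 5 5 3 6 6 3
A[mid]=3<6: swap A[8],A[10]; lo=9,mid=11 → 3 3 5 3 5 5 5 3 3 6 6
end: lo=9, hi=10; A = 3 3 5 3 5 5 5 3 3 6 6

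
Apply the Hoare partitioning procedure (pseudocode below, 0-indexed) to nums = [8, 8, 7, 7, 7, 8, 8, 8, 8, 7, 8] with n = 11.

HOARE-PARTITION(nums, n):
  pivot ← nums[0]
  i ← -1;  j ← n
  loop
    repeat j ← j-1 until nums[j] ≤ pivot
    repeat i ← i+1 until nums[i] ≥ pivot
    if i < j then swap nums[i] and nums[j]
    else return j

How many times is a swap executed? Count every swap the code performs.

pivot = nums[0] = 8; i = -1, j = 11
j→10 (nums[10]=8≤8), i→0 (nums[0]=8≥8); i<j, swap → [8, 8, 7, 7, 7, 8, 8, 8, 8, 7, 8]
j→9 (nums[9]=7≤8), i→1 (nums[1]=8≥8); i<j, swap → [8, 7, 7, 7, 7, 8, 8, 8, 8, 8, 8]
j→8 (nums[8]=8≤8), i→5 (nums[5]=8≥8); i<j, swap → [8, 7, 7, 7, 7, 8, 8, 8, 8, 8, 8]
j→7 (nums[7]=8≤8), i→6 (nums[6]=8≥8); i<j, swap → [8, 7, 7, 7, 7, 8, 8, 8, 8, 8, 8]
j→6, i→7; i≥j, return j=6. nums = [8, 7, 7, 7, 7, 8, 8, 8, 8, 8, 8]

4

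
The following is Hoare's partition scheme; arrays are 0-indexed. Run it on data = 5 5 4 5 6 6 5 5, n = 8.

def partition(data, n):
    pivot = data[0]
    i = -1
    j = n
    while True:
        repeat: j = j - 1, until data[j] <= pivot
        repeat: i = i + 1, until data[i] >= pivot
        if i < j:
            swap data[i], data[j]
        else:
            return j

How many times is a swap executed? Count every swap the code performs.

2

pivot=5
j stops at 7 (5), i stops at 0 (5); swap ⇒ 5 5 4 5 6 6 5 5
j stops at 6 (5), i stops at 1 (5); swap ⇒ 5 5 4 5 6 6 5 5
j stops at 3, i stops at 3; i≥j ⇒ return 3. data=5 5 4 5 6 6 5 5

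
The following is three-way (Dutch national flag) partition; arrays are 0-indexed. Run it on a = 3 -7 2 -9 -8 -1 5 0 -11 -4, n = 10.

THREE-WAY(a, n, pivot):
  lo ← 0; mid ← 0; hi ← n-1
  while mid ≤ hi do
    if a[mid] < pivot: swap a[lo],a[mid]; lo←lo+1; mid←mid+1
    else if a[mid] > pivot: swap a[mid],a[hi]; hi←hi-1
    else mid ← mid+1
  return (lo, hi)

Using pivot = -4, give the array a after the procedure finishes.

-7 -11 -9 -8 -4 5 0 -1 2 3

pivot = -4; lo=0, mid=0, hi=9
a[mid]=3>-4: swap a[0],a[9]; hi=8 → -4 -7 2 -9 -8 -1 5 0 -11 3
a[mid]=-4=-4: mid=1
a[mid]=-7<-4: swap a[0],a[1]; lo=1,mid=2 → -7 -4 2 -9 -8 -1 5 0 -11 3
a[mid]=2>-4: swap a[2],a[8]; hi=7 → -7 -4 -11 -9 -8 -1 5 0 2 3
a[mid]=-11<-4: swap a[1],a[2]; lo=2,mid=3 → -7 -11 -4 -9 -8 -1 5 0 2 3
a[mid]=-9<-4: swap a[2],a[3]; lo=3,mid=4 → -7 -11 -9 -4 -8 -1 5 0 2 3
a[mid]=-8<-4: swap a[3],a[4]; lo=4,mid=5 → -7 -11 -9 -8 -4 -1 5 0 2 3
a[mid]=-1>-4: swap a[5],a[7]; hi=6 → -7 -11 -9 -8 -4 0 5 -1 2 3
a[mid]=0>-4: swap a[5],a[6]; hi=5 → -7 -11 -9 -8 -4 5 0 -1 2 3
a[mid]=5>-4: swap a[5],a[5]; hi=4 → -7 -11 -9 -8 -4 5 0 -1 2 3
end: lo=4, hi=4; a = -7 -11 -9 -8 -4 5 0 -1 2 3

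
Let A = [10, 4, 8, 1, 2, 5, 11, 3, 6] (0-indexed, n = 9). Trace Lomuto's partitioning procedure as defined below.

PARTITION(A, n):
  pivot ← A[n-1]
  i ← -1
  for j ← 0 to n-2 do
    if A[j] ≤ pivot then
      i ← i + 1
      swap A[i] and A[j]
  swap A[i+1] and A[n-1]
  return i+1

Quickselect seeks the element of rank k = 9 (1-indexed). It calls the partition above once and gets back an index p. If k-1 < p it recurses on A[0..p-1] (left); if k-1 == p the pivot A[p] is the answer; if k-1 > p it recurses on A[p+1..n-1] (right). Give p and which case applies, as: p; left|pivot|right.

pivot = A[8] = 6; i = -1
j=0: A[0]=10 > 6 → no swap
j=1: A[1]=4 ≤ 6 → i=0, swap A[0],A[1] → [4, 10, 8, 1, 2, 5, 11, 3, 6]
j=2: A[2]=8 > 6 → no swap
j=3: A[3]=1 ≤ 6 → i=1, swap A[1],A[3] → [4, 1, 8, 10, 2, 5, 11, 3, 6]
j=4: A[4]=2 ≤ 6 → i=2, swap A[2],A[4] → [4, 1, 2, 10, 8, 5, 11, 3, 6]
j=5: A[5]=5 ≤ 6 → i=3, swap A[3],A[5] → [4, 1, 2, 5, 8, 10, 11, 3, 6]
j=6: A[6]=11 > 6 → no swap
j=7: A[7]=3 ≤ 6 → i=4, swap A[4],A[7] → [4, 1, 2, 5, 3, 10, 11, 8, 6]
final swap A[5],A[8] → [4, 1, 2, 5, 3, 6, 11, 8, 10]; return 5
p = 5; k-1 = 8 > 5 ⇒ right

5; right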